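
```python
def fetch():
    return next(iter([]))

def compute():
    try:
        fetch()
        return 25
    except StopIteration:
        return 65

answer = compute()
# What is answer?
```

Step-by-step execution trace:
1. `compute()` calls `fetch()`.
2. `fetch()` evaluates `next(iter([]))`, which raises StopIteration; it propagates to the caller.
3. `return 25` is not reached.
4. `except StopIteration` in compute matches → returns 65.
5. answer = 65.
Result: 65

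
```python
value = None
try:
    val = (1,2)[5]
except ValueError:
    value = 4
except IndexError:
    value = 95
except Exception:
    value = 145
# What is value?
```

Step-by-step execution trace:
1. `val = (1,2)[5]` raises IndexError.
2. `except ValueError` does not match IndexError; skipped.
3. `except IndexError` matches → value = 95.
4. Remaining except clauses are skipped.
Result: 95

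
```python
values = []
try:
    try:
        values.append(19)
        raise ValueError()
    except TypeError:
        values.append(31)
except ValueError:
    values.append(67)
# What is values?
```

Step-by-step execution trace:
1. Inner try: `values.append(19)` → values = [19].
2. `raise ValueError()` raises ValueError.
3. Inner `except TypeError` does not match ValueError; exception propagates to outer try.
4. Outer `except ValueError` matches → `values.append(67)` → values = [19, 67].
Result: [19, 67]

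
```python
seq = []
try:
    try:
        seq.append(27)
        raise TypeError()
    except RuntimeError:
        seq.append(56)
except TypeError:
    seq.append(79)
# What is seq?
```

Step-by-step execution trace:
1. Inner try: `seq.append(27)` → seq = [27].
2. `raise TypeError()` raises TypeError.
3. Inner `except RuntimeError` does not match TypeError; exception propagates to outer try.
4. Outer `except TypeError` matches → `seq.append(79)` → seq = [27, 79].
Result: [27, 79]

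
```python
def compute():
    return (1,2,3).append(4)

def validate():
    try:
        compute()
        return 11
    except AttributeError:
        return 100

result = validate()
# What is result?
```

Step-by-step execution trace:
1. `validate()` calls `compute()`.
2. `compute()` evaluates `(1,2,3).append(4)`, which raises AttributeError; it propagates to the caller.
3. `return 11` is not reached.
4. `except AttributeError` in validate matches → returns 100.
5. result = 100.
Result: 100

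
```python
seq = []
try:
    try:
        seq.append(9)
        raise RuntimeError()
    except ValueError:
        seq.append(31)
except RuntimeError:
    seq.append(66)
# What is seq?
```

Step-by-step execution trace:
1. Inner try: `seq.append(9)` → seq = [9].
2. `raise RuntimeError()` raises RuntimeError.
3. Inner `except ValueError` does not match RuntimeError; exception propagates to outer try.
4. Outer `except RuntimeError` matches → `seq.append(66)` → seq = [9, 66].
Result: [9, 66]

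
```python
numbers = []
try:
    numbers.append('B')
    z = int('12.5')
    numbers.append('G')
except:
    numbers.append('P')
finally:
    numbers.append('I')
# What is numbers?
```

Step-by-step execution trace:
1. try: `numbers.append('B')` → numbers = ['B'].
2. `z = int('12.5')` raises ValueError; `numbers.append('G')` is not reached.
3. bare `except` matches → `numbers.append('P')` → numbers = ['B', 'P'].
4. finally always runs: `numbers.append('I')` → numbers = ['B', 'P', 'I'].
Result: ['B', 'P', 'I']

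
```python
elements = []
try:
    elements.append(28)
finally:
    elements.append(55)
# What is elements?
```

Step-by-step execution trace:
1. try: `elements.append(28)` → elements = [28].
2. The try body completes without raising.
3. finally always runs: `elements.append(55)` → elements = [28, 55].
Result: [28, 55]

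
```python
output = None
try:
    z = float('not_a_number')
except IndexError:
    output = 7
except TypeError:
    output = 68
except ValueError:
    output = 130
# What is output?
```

Step-by-step execution trace:
1. `z = float('not_a_number')` raises ValueError.
2. `except IndexError` does not match ValueError; skipped.
3. `except TypeError` does not match ValueError; skipped.
4. `except ValueError` matches → output = 130.
Result: 130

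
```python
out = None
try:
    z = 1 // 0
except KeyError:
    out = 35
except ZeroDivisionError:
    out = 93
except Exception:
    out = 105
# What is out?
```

Step-by-step execution trace:
1. `z = 1 // 0` raises ZeroDivisionError.
2. `except KeyError` does not match ZeroDivisionError; skipped.
3. `except ZeroDivisionError` matches → out = 93.
4. Remaining except clauses are skipped.
Result: 93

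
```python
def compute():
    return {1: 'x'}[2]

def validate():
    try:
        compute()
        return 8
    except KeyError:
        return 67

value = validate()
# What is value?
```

Step-by-step execution trace:
1. `validate()` calls `compute()`.
2. `compute()` evaluates `{1: 'x'}[2]`, which raises KeyError; it propagates to the caller.
3. `return 8` is not reached.
4. `except KeyError` in validate matches → returns 67.
5. value = 67.
Result: 67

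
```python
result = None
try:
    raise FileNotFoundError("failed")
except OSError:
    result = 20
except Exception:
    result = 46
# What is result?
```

Step-by-step execution trace:
1. `raise FileNotFoundError(...)` raises FileNotFoundError.
2. `except OSError` matches (FileNotFoundError is a subclass of OSError) → result = 20.
3. `except Exception` is not reached.
Result: 20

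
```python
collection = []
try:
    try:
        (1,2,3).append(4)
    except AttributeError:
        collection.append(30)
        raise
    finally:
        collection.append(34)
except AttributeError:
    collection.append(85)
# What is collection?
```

Step-by-step execution trace:
1. Inner try: `(1,2,3).append(4)` raises AttributeError.
2. Inner `except AttributeError` matches → `collection.append(30)` → collection = [30].
3. bare `raise` re-raises AttributeError.
4. Inner `finally` runs during unwinding: `collection.append(34)` → collection = [30, 34].
5. Outer `except AttributeError` matches → `collection.append(85)` → collection = [30, 34, 85].
Result: [30, 34, 85]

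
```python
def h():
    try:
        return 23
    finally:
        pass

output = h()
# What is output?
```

Step-by-step execution trace:
1. `h()` enters try: `return 23` sets pending return value 23.
2. Before returning, `finally: pass` runs (no effect).
3. h() returns 23 → output = 23.
Result: 23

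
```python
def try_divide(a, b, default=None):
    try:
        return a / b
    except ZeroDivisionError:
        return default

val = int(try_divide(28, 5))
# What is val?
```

Step-by-step execution trace:
1. `try_divide(28, 5)` enters try: `return 28 / 5` → returns 5.6. No exception raised.
2. `except ZeroDivisionError` is skipped.
3. `int(5.6)` → 5 → val = 5.
Result: 5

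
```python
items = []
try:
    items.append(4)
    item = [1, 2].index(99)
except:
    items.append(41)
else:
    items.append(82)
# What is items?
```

Step-by-step execution trace:
1. try: `items.append(4)` → items = [4].
2. `item = [1, 2].index(99)` raises ValueError.
3. bare `except` matches → `items.append(41)` → items = [4, 41].
4. `else` is skipped (an exception was raised).
Result: [4, 41]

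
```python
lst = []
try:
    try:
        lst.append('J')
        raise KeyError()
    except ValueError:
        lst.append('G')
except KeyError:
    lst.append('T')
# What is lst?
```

Step-by-step execution trace:
1. Inner try: `lst.append('J')` → lst = ['J'].
2. `raise KeyError()` raises KeyError.
3. Inner `except ValueError` does not match KeyError; exception propagates to outer try.
4. Outer `except KeyError` matches → `lst.append('T')` → lst = ['J', 'T'].
Result: ['J', 'T']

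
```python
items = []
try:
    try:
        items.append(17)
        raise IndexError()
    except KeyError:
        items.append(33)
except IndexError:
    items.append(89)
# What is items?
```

Step-by-step execution trace:
1. Inner try: `items.append(17)` → items = [17].
2. `raise IndexError()` raises IndexError.
3. Inner `except KeyError` does not match IndexError; exception propagates to outer try.
4. Outer `except IndexError` matches → `items.append(89)` → items = [17, 89].
Result: [17, 89]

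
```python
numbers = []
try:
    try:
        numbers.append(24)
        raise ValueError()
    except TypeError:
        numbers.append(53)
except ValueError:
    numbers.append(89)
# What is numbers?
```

Step-by-step execution trace:
1. Inner try: `numbers.append(24)` → numbers = [24].
2. `raise ValueError()` raises ValueError.
3. Inner `except TypeError` does not match ValueError; exception propagates to outer try.
4. Outer `except ValueError` matches → `numbers.append(89)` → numbers = [24, 89].
Result: [24, 89]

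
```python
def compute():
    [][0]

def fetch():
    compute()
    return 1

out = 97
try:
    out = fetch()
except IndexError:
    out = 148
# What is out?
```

Step-by-step execution trace:
1. out starts at 97.
2. try: `fetch()` calls `compute()`.
3. `compute()` evaluates `[][0]`, which raises IndexError; it propagates through fetch (uncaught).
4. `return 1` in fetch is not reached; the assignment to out does not complete.
5. `except IndexError` matches → out = 148.
Result: 148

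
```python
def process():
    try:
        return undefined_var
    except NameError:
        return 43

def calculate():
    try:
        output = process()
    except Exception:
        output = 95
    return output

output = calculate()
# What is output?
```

Step-by-step execution trace:
1. `calculate()` calls `process()`.
2. In process: `undefined_var` raises NameError; `except NameError` catches it → returns 43.
3. In calculate: `output = process()` → output = 43. No exception reaches calculate.
4. `except Exception` is skipped; calculate returns 43.
5. output = 43.
Result: 43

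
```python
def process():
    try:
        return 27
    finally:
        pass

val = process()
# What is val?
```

Step-by-step execution trace:
1. `process()` enters try: `return 27` sets pending return value 27.
2. Before returning, `finally: pass` runs (no effect).
3. process() returns 27 → val = 27.
Result: 27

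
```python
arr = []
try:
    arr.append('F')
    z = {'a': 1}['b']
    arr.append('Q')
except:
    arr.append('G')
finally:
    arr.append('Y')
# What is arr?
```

Step-by-step execution trace:
1. try: `arr.append('F')` → arr = ['F'].
2. `z = {'a': 1}['b']` raises KeyError; `arr.append('Q')` is not reached.
3. bare `except` matches → `arr.append('G')` → arr = ['F', 'G'].
4. finally always runs: `arr.append('Y')` → arr = ['F', 'G', 'Y'].
Result: ['F', 'G', 'Y']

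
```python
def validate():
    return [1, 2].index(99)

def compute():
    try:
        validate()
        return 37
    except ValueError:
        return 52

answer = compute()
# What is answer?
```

Step-by-step execution trace:
1. `compute()` calls `validate()`.
2. `validate()` evaluates `[1, 2].index(99)`, which raises ValueError; it propagates to the caller.
3. `return 37` is not reached.
4. `except ValueError` in compute matches → returns 52.
5. answer = 52.
Result: 52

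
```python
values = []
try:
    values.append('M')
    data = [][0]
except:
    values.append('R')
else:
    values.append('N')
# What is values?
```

Step-by-step execution trace:
1. try: `values.append('M')` → values = ['M'].
2. `data = [][0]` raises IndexError.
3. bare `except` matches → `values.append('R')` → values = ['M', 'R'].
4. `else` is skipped (an exception was raised).
Result: ['M', 'R']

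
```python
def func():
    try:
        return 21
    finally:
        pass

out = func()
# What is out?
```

Step-by-step execution trace:
1. `func()` enters try: `return 21` sets pending return value 21.
2. Before returning, `finally: pass` runs (no effect).
3. func() returns 21 → out = 21.
Result: 21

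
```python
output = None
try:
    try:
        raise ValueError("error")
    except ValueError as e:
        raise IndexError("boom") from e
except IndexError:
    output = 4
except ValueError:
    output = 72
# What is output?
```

Step-by-step execution trace:
1. Inner try raises ValueError; inner `except ValueError as e` catches it.
2. `raise IndexError(...) from e` raises IndexError (ValueError is attached as __cause__, but only IndexError is active).
3. Outer `except IndexError` matches → output = 4.
4. `except ValueError` is not reached.
Result: 4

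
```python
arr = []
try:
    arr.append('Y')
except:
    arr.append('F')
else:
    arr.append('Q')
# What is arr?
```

Step-by-step execution trace:
1. try: `arr.append('Y')` → arr = ['Y']. No exception raised.
2. `except` is skipped.
3. `else` runs (try completed without exception): `arr.append('Q')` → arr = ['Y', 'Q'].
Result: ['Y', 'Q']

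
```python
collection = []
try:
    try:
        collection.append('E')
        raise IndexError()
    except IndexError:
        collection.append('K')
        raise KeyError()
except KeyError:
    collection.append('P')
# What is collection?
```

Step-by-step execution trace:
1. Inner try: `collection.append('E')` → collection = ['E'].
2. `raise IndexError()` raises IndexError.
3. Inner `except IndexError` matches → `collection.append('K')` → collection = ['E', 'K'].
4. `raise KeyError()` raises KeyError; propagates to outer try.
5. Outer `except KeyError` matches → `collection.append('P')` → collection = ['E', 'K', 'P'].
Result: ['E', 'K', 'P']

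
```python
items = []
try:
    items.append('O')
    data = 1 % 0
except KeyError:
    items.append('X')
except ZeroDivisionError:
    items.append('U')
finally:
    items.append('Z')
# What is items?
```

Step-by-step execution trace:
1. try: `items.append('O')` → items = ['O'].
2. `data = 1 % 0` raises ZeroDivisionError.
3. `except KeyError` does not match ZeroDivisionError; skipped.
4. `except ZeroDivisionError` matches → `items.append('U')` → items = ['O', 'U'].
5. finally always runs: `items.append('Z')` → items = ['O', 'U', 'Z'].
Result: ['O', 'U', 'Z']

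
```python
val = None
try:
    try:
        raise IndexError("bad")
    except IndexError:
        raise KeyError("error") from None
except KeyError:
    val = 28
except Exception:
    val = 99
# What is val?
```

Step-by-step execution trace:
1. Inner try raises IndexError; inner `except IndexError` catches it.
2. `raise KeyError(...) from None` raises KeyError (from None suppresses __context__, but the active exception is still KeyError).
3. Outer `except KeyError` matches → val = 28.
4. `except Exception` is not reached.
Result: 28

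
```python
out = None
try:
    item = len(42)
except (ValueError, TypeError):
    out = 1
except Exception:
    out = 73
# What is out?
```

Step-by-step execution trace:
1. `item = len(42)` raises TypeError.
2. `except (ValueError, TypeError)` matches (TypeError is in the tuple) → out = 1.
3. `except Exception` is not reached.
Result: 1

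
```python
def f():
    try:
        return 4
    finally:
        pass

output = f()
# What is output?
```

Step-by-step execution trace:
1. `f()` enters try: `return 4` sets pending return value 4.
2. Before returning, `finally: pass` runs (no effect).
3. f() returns 4 → output = 4.
Result: 4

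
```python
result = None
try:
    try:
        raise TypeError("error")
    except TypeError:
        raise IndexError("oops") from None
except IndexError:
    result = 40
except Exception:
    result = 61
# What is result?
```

Step-by-step execution trace:
1. Inner try raises TypeError; inner `except TypeError` catches it.
2. `raise IndexError(...) from None` raises IndexError (from None suppresses __context__, but the active exception is still IndexError).
3. Outer `except IndexError` matches → result = 40.
4. `except Exception` is not reached.
Result: 40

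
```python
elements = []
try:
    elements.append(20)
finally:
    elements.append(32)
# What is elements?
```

Step-by-step execution trace:
1. try: `elements.append(20)` → elements = [20].
2. The try body completes without raising.
3. finally always runs: `elements.append(32)` → elements = [20, 32].
Result: [20, 32]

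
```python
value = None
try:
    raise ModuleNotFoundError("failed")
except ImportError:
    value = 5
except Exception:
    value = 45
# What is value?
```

Step-by-step execution trace:
1. `raise ModuleNotFoundError(...)` raises ModuleNotFoundError.
2. `except ImportError` matches (ModuleNotFoundError is a subclass of ImportError) → value = 5.
3. `except Exception` is not reached.
Result: 5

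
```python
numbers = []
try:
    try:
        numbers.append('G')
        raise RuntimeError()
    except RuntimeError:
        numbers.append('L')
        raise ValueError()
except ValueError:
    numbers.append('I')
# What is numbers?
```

Step-by-step execution trace:
1. Inner try: `numbers.append('G')` → numbers = ['G'].
2. `raise RuntimeError()` raises RuntimeError.
3. Inner `except RuntimeError` matches → `numbers.append('L')` → numbers = ['G', 'L'].
4. `raise ValueError()` raises ValueError; propagates to outer try.
5. Outer `except ValueError` matches → `numbers.append('I')` → numbers = ['G', 'L', 'I'].
Result: ['G', 'L', 'I']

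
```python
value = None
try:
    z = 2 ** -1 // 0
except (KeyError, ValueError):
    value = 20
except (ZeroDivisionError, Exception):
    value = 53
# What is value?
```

Step-by-step execution trace:
1. `z = 2 ** -1 // 0` raises ZeroDivisionError.
2. `except (KeyError, ValueError)` does not match ZeroDivisionError; skipped.
3. `except (ZeroDivisionError, Exception)` matches (ZeroDivisionError is in the tuple) → value = 53.
Result: 53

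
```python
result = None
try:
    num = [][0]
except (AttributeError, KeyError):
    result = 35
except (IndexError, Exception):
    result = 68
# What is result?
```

Step-by-step execution trace:
1. `num = [][0]` raises IndexError.
2. `except (AttributeError, KeyError)` does not match IndexError; skipped.
3. `except (IndexError, Exception)` matches (IndexError is in the tuple) → result = 68.
Result: 68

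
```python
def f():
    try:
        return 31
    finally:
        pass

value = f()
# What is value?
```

Step-by-step execution trace:
1. `f()` enters try: `return 31` sets pending return value 31.
2. Before returning, `finally: pass` runs (no effect).
3. f() returns 31 → value = 31.
Result: 31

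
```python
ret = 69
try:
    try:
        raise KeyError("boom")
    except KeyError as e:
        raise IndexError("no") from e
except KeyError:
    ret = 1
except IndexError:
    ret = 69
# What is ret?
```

Step-by-step execution trace:
1. Inner try raises KeyError; inner `except KeyError as e` catches it.
2. `raise IndexError(...) from e` raises IndexError (KeyError is attached as __cause__, but only IndexError is active).
3. Outer `except KeyError` does not match IndexError; skipped.
4. Outer `except IndexError` matches → ret = 69.
Result: 69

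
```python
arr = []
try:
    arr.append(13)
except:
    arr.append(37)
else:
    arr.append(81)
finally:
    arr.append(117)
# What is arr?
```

Step-by-step execution trace:
1. try: `arr.append(13)` → arr = [13]. No exception raised.
2. `except` is skipped.
3. `else` runs: `arr.append(81)` → arr = [13, 81].
4. `finally` always runs: `arr.append(117)` → arr = [13, 81, 117].
Result: [13, 81, 117]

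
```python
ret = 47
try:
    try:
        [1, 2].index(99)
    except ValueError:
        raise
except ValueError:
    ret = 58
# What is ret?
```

Step-by-step execution trace:
1. Inner try: `[1, 2].index(99)` raises ValueError.
2. Inner `except ValueError` matches; bare `raise` re-raises the same ValueError.
3. Outer `except ValueError` matches → ret = 58.
Result: 58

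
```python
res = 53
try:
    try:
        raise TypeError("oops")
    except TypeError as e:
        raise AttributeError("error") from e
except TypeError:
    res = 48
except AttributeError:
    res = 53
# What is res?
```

Step-by-step execution trace:
1. Inner try raises TypeError; inner `except TypeError as e` catches it.
2. `raise AttributeError(...) from e` raises AttributeError (TypeError is attached as __cause__, but only AttributeError is active).
3. Outer `except TypeError` does not match AttributeError; skipped.
4. Outer `except AttributeError` matches → res = 53.
Result: 53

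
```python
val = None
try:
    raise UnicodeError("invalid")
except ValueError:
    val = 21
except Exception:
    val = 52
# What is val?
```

Step-by-step execution trace:
1. `raise UnicodeError(...)` raises UnicodeError.
2. `except ValueError` matches (UnicodeError is a subclass of ValueError) → val = 21.
3. `except Exception` is not reached.
Result: 21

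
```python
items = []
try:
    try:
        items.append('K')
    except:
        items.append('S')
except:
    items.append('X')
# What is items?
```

Step-by-step execution trace:
1. Inner try: `items.append('K')` → items = ['K']. No exception raised.
2. Inner `except` is skipped.
3. Inner try completes normally; outer `except` is skipped.
Result: ['K']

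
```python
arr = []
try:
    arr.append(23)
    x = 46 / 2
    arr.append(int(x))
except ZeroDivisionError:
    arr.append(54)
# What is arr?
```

Step-by-step execution trace:
1. try: `arr.append(23)` → arr = [23].
2. `x = 46 / 2` → x = 23.0. No exception raised.
3. `arr.append(int(x))` → arr = [23, 23].
4. `except ZeroDivisionError` is skipped (no exception was raised).
Result: [23, 23]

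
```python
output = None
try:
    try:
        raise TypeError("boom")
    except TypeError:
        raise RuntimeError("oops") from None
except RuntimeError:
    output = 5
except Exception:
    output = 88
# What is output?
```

Step-by-step execution trace:
1. Inner try raises TypeError; inner `except TypeError` catches it.
2. `raise RuntimeError(...) from None` raises RuntimeError (from None suppresses __context__, but the active exception is still RuntimeError).
3. Outer `except RuntimeError` matches → output = 5.
4. `except Exception` is not reached.
Result: 5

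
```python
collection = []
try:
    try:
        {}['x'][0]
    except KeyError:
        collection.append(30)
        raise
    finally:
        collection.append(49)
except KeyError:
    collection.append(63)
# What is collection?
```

Step-by-step execution trace:
1. Inner try: `{}['x'][0]` raises KeyError.
2. Inner `except KeyError` matches → `collection.append(30)` → collection = [30].
3. bare `raise` re-raises KeyError.
4. Inner `finally` runs during unwinding: `collection.append(49)` → collection = [30, 49].
5. Outer `except KeyError` matches → `collection.append(63)` → collection = [30, 49, 63].
Result: [30, 49, 63]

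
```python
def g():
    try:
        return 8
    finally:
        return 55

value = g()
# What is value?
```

Step-by-step execution trace:
1. `g()` enters try: `return 8` sets pending return value 8.
2. Before returning, `finally: return 55` runs and overrides the pending return.
3. g() returns 55 → value = 55.
Result: 55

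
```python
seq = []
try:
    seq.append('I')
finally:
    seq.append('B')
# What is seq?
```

Step-by-step execution trace:
1. try: `seq.append('I')` → seq = ['I'].
2. The try body completes without raising.
3. finally always runs: `seq.append('B')` → seq = ['I', 'B'].
Result: ['I', 'B']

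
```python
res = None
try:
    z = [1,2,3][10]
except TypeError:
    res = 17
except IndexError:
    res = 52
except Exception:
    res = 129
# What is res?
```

Step-by-step execution trace:
1. `z = [1,2,3][10]` raises IndexError.
2. `except TypeError` does not match IndexError; skipped.
3. `except IndexError` matches → res = 52.
4. Remaining except clauses are skipped.
Result: 52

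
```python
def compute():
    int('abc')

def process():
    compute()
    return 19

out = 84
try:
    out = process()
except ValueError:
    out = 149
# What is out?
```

Step-by-step execution trace:
1. out starts at 84.
2. try: `process()` calls `compute()`.
3. `compute()` evaluates `int('abc')`, which raises ValueError; it propagates through process (uncaught).
4. `return 19` in process is not reached; the assignment to out does not complete.
5. `except ValueError` matches → out = 149.
Result: 149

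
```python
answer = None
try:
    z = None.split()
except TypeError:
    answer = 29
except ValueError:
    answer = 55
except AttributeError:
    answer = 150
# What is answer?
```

Step-by-step execution trace:
1. `z = None.split()` raises AttributeError.
2. `except TypeError` does not match AttributeError; skipped.
3. `except ValueError` does not match AttributeError; skipped.
4. `except AttributeError` matches → answer = 150.
Result: 150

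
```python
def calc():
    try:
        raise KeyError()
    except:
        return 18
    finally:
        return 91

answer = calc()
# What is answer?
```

Step-by-step execution trace:
1. `calc()` enters try: `raise KeyError()` raises KeyError.
2. bare `except` matches → `return 18` sets pending return value 18.
3. Before returning, `finally: return 91` runs and overrides the pending return.
4. calc() returns 91 → answer = 91.
Result: 91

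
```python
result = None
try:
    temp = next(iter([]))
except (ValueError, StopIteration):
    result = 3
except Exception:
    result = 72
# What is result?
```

Step-by-step execution trace:
1. `temp = next(iter([]))` raises StopIteration.
2. `except (ValueError, StopIteration)` matches (StopIteration is in the tuple) → result = 3.
3. `except Exception` is not reached.
Result: 3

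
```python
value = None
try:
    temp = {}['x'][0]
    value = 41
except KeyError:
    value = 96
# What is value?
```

Step-by-step execution trace:
1. `temp = {}['x'][0]` raises KeyError.
2. `value = 41` is not reached.
3. `except KeyError` matches → value = 96.
Result: 96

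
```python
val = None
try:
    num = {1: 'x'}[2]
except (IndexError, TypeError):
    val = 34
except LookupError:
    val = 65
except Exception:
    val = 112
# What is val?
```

Step-by-step execution trace:
1. `num = {1: 'x'}[2]` raises KeyError.
2. `except (IndexError, TypeError)` does not match KeyError; skipped.
3. `except LookupError` matches (KeyError is a subclass of LookupError) → val = 65.
4. `except Exception` is not reached.
Result: 65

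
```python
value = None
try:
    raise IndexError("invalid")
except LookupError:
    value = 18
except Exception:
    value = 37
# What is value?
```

Step-by-step execution trace:
1. `raise IndexError(...)` raises IndexError.
2. `except LookupError` matches (IndexError is a subclass of LookupError) → value = 18.
3. `except Exception` is not reached.
Result: 18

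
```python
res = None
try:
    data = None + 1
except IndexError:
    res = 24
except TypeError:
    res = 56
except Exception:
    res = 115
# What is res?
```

Step-by-step execution trace:
1. `data = None + 1` raises TypeError.
2. `except IndexError` does not match TypeError; skipped.
3. `except TypeError` matches → res = 56.
4. Remaining except clauses are skipped.
Result: 56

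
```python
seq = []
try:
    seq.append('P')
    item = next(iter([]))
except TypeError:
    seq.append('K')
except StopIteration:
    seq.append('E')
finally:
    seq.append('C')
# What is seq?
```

Step-by-step execution trace:
1. try: `seq.append('P')` → seq = ['P'].
2. `item = next(iter([]))` raises StopIteration.
3. `except TypeError` does not match StopIteration; skipped.
4. `except StopIteration` matches → `seq.append('E')` → seq = ['P', 'E'].
5. finally always runs: `seq.append('C')` → seq = ['P', 'E', 'C'].
Result: ['P', 'E', 'C']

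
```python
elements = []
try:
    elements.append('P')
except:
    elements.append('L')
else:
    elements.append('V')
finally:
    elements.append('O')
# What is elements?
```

Step-by-step execution trace:
1. try: `elements.append('P')` → elements = ['P']. No exception raised.
2. `except` is skipped.
3. `else` runs: `elements.append('V')` → elements = ['P', 'V'].
4. `finally` always runs: `elements.append('O')` → elements = ['P', 'V', 'O'].
Result: ['P', 'V', 'O']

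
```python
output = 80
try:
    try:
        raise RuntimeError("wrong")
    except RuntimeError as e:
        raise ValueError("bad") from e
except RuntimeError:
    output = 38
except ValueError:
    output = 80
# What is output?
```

Step-by-step execution trace:
1. Inner try raises RuntimeError; inner `except RuntimeError as e` catches it.
2. `raise ValueError(...) from e` raises ValueError (RuntimeError is attached as __cause__, but only ValueError is active).
3. Outer `except RuntimeError` does not match ValueError; skipped.
4. Outer `except ValueError` matches → output = 80.
Result: 80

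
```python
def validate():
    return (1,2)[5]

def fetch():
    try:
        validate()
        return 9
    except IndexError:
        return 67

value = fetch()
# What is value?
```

Step-by-step execution trace:
1. `fetch()` calls `validate()`.
2. `validate()` evaluates `(1,2)[5]`, which raises IndexError; it propagates to the caller.
3. `return 9` is not reached.
4. `except IndexError` in fetch matches → returns 67.
5. value = 67.
Result: 67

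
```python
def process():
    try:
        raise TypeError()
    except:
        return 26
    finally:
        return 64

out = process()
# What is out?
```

Step-by-step execution trace:
1. `process()` enters try: `raise TypeError()` raises TypeError.
2. bare `except` matches → `return 26` sets pending return value 26.
3. Before returning, `finally: return 64` runs and overrides the pending return.
4. process() returns 64 → out = 64.
Result: 64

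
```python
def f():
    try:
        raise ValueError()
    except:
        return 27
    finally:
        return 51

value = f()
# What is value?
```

Step-by-step execution trace:
1. `f()` enters try: `raise ValueError()` raises ValueError.
2. bare `except` matches → `return 27` sets pending return value 27.
3. Before returning, `finally: return 51` runs and overrides the pending return.
4. f() returns 51 → value = 51.
Result: 51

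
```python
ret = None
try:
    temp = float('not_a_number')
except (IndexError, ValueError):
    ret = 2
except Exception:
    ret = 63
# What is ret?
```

Step-by-step execution trace:
1. `temp = float('not_a_number')` raises ValueError.
2. `except (IndexError, ValueError)` matches (ValueError is in the tuple) → ret = 2.
3. `except Exception` is not reached.
Result: 2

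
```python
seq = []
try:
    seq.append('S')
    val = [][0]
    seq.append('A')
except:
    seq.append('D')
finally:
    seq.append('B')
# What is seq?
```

Step-by-step execution trace:
1. try: `seq.append('S')` → seq = ['S'].
2. `val = [][0]` raises IndexError; `seq.append('A')` is not reached.
3. bare `except` matches → `seq.append('D')` → seq = ['S', 'D'].
4. finally always runs: `seq.append('B')` → seq = ['S', 'D', 'B'].
Result: ['S', 'D', 'B']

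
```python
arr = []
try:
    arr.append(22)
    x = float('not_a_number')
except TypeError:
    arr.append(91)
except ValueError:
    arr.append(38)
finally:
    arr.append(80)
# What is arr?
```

Step-by-step execution trace:
1. try: `arr.append(22)` → arr = [22].
2. `x = float('not_a_number')` raises ValueError.
3. `except TypeError` does not match ValueError; skipped.
4. `except ValueError` matches → `arr.append(38)` → arr = [22, 38].
5. finally always runs: `arr.append(80)` → arr = [22, 38, 80].
Result: [22, 38, 80]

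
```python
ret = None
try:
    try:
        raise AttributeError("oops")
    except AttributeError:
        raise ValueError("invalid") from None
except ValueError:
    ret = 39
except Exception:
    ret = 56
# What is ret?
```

Step-by-step execution trace:
1. Inner try raises AttributeError; inner `except AttributeError` catches it.
2. `raise ValueError(...) from None` raises ValueError (from None suppresses __context__, but the active exception is still ValueError).
3. Outer `except ValueError` matches → ret = 39.
4. `except Exception` is not reached.
Result: 39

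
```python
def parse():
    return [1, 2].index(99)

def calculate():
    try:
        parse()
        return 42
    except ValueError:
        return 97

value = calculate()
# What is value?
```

Step-by-step execution trace:
1. `calculate()` calls `parse()`.
2. `parse()` evaluates `[1, 2].index(99)`, which raises ValueError; it propagates to the caller.
3. `return 42` is not reached.
4. `except ValueError` in calculate matches → returns 97.
5. value = 97.
Result: 97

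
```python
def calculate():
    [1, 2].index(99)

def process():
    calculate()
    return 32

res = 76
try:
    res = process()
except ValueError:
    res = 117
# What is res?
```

Step-by-step execution trace:
1. res starts at 76.
2. try: `process()` calls `calculate()`.
3. `calculate()` evaluates `[1, 2].index(99)`, which raises ValueError; it propagates through process (uncaught).
4. `return 32` in process is not reached; the assignment to res does not complete.
5. `except ValueError` matches → res = 117.
Result: 117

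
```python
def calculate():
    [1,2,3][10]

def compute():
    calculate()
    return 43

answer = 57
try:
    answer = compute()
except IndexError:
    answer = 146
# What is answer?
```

Step-by-step execution trace:
1. answer starts at 57.
2. try: `compute()` calls `calculate()`.
3. `calculate()` evaluates `[1,2,3][10]`, which raises IndexError; it propagates through compute (uncaught).
4. `return 43` in compute is not reached; the assignment to answer does not complete.
5. `except IndexError` matches → answer = 146.
Result: 146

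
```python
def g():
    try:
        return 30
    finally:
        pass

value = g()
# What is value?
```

Step-by-step execution trace:
1. `g()` enters try: `return 30` sets pending return value 30.
2. Before returning, `finally: pass` runs (no effect).
3. g() returns 30 → value = 30.
Result: 30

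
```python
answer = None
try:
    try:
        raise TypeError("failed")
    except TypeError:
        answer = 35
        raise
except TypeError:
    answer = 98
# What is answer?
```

Step-by-step execution trace:
1. Inner try: `raise TypeError("failed")` raises TypeError.
2. Inner `except TypeError` matches → answer = 35.
3. bare `raise` re-raises the same TypeError.
4. Outer `except TypeError` matches → answer = 98.
Result: 98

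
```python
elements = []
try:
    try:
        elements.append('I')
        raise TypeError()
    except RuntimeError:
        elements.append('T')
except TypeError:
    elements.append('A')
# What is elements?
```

Step-by-step execution trace:
1. Inner try: `elements.append('I')` → elements = ['I'].
2. `raise TypeError()` raises TypeError.
3. Inner `except RuntimeError` does not match TypeError; exception propagates to outer try.
4. Outer `except TypeError` matches → `elements.append('A')` → elements = ['I', 'A'].
Result: ['I', 'A']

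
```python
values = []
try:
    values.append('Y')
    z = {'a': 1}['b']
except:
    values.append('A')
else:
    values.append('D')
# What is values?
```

Step-by-step execution trace:
1. try: `values.append('Y')` → values = ['Y'].
2. `z = {'a': 1}['b']` raises KeyError.
3. bare `except` matches → `values.append('A')` → values = ['Y', 'A'].
4. `else` is skipped (an exception was raised).
Result: ['Y', 'A']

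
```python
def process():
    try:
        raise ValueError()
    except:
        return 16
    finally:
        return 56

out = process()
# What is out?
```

Step-by-step execution trace:
1. `process()` enters try: `raise ValueError()` raises ValueError.
2. bare `except` matches → `return 16` sets pending return value 16.
3. Before returning, `finally: return 56` runs and overrides the pending return.
4. process() returns 56 → out = 56.
Result: 56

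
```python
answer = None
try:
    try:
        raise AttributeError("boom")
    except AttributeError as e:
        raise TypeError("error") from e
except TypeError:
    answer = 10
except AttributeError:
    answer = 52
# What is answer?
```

Step-by-step execution trace:
1. Inner try raises AttributeError; inner `except AttributeError as e` catches it.
2. `raise TypeError(...) from e` raises TypeError (AttributeError is attached as __cause__, but only TypeError is active).
3. Outer `except TypeError` matches → answer = 10.
4. `except AttributeError` is not reached.
Result: 10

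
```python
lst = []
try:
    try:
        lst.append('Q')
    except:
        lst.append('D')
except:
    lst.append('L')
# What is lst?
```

Step-by-step execution trace:
1. Inner try: `lst.append('Q')` → lst = ['Q']. No exception raised.
2. Inner `except` is skipped.
3. Inner try completes normally; outer `except` is skipped.
Result: ['Q']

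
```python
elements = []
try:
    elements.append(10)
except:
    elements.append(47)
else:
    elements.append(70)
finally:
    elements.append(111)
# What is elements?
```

Step-by-step execution trace:
1. try: `elements.append(10)` → elements = [10]. No exception raised.
2. `except` is skipped.
3. `else` runs: `elements.append(70)` → elements = [10, 70].
4. `finally` always runs: `elements.append(111)` → elements = [10, 70, 111].
Result: [10, 70, 111]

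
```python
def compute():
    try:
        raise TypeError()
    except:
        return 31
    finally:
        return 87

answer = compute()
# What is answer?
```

Step-by-step execution trace:
1. `compute()` enters try: `raise TypeError()` raises TypeError.
2. bare `except` matches → `return 31` sets pending return value 31.
3. Before returning, `finally: return 87` runs and overrides the pending return.
4. compute() returns 87 → answer = 87.
Result: 87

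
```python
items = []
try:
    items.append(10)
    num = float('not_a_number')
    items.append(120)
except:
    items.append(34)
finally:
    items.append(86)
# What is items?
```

Step-by-step execution trace:
1. try: `items.append(10)` → items = [10].
2. `num = float('not_a_number')` raises ValueError; `items.append(120)` is not reached.
3. bare `except` matches → `items.append(34)` → items = [10, 34].
4. finally always runs: `items.append(86)` → items = [10, 34, 86].
Result: [10, 34, 86]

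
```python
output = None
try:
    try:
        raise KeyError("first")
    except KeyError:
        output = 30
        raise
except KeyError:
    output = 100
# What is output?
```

Step-by-step execution trace:
1. Inner try: `raise KeyError("first")` raises KeyError.
2. Inner `except KeyError` matches → output = 30.
3. bare `raise` re-raises the same KeyError.
4. Outer `except KeyError` matches → output = 100.
Result: 100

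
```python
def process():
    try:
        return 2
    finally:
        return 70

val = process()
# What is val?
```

Step-by-step execution trace:
1. `process()` enters try: `return 2` sets pending return value 2.
2. Before returning, `finally: return 70` runs and overrides the pending return.
3. process() returns 70 → val = 70.
Result: 70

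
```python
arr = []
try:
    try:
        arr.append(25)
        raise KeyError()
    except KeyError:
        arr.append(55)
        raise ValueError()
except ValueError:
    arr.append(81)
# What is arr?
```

Step-by-step execution trace:
1. Inner try: `arr.append(25)` → arr = [25].
2. `raise KeyError()` raises KeyError.
3. Inner `except KeyError` matches → `arr.append(55)` → arr = [25, 55].
4. `raise ValueError()` raises ValueError; propagates to outer try.
5. Outer `except ValueError` matches → `arr.append(81)` → arr = [25, 55, 81].
Result: [25, 55, 81]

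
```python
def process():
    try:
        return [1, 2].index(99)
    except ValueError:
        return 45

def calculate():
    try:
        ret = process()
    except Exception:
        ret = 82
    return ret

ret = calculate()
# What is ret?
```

Step-by-step execution trace:
1. `calculate()` calls `process()`.
2. In process: `[1, 2].index(99)` raises ValueError; `except ValueError` catches it → returns 45.
3. In calculate: `ret = process()` → ret = 45. No exception reaches calculate.
4. `except Exception` is skipped; calculate returns 45.
5. ret = 45.
Result: 45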